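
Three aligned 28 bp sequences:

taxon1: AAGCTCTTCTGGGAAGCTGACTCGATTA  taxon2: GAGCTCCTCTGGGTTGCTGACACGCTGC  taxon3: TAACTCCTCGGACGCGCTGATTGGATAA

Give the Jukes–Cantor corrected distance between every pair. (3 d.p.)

taxon1–taxon2: 8/28 sites differ → p ≈ 0.285714, d = −0.75 ln(1 − 0.380952) = 0.359679 ≈ 0.360.
taxon1–taxon3: 11/28 sites differ → p ≈ 0.392857, d = −0.75 ln(1 − 0.523809) = 0.556452 ≈ 0.556.
taxon2–taxon3: 13/28 sites differ → p ≈ 0.464286, d = −0.75 ln(1 − 0.619048) = 0.723811 ≈ 0.724.

d(taxon1,taxon2) = 0.360, d(taxon1,taxon3) = 0.556, d(taxon2,taxon3) = 0.724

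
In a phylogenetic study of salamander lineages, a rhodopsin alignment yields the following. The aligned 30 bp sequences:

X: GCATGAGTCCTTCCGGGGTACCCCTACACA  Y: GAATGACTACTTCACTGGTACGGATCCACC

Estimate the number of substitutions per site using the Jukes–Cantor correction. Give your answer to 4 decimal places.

0.5034

The sequences differ at 11 of 30 sites, so p = 11/30 ≈ 0.366667.
d = −(3/4) ln(1 − 4p/3) = −0.75 ln(1 − 0.488889) = −0.75 ln(0.511111)
  = −0.75 × (-0.671168) = 0.503376 substitutions/site.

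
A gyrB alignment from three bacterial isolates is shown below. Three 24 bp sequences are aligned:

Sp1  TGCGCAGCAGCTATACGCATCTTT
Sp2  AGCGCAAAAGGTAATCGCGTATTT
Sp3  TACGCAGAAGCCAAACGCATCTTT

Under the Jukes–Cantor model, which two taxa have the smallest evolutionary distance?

Sp1–Sp2: 8/24 differ, p = 0.333, d = 0.441.
Sp1–Sp3: 4/24 differ, p = 0.167, d = 0.188.
Sp2–Sp3: 8/24 differ, p = 0.333, d = 0.441.
The smallest distance is between Sp1 and Sp3.

Sp1 and Sp3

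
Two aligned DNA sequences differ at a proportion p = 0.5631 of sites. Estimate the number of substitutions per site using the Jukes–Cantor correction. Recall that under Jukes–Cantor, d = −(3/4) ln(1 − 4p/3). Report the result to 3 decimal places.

1.042

d = −(3/4) ln(1 − 4p/3) = −0.75 ln(1 − 0.7508) = −0.75 ln(0.2492)
  = −0.75 × (-1.389499) = 1.042124 substitutions/site.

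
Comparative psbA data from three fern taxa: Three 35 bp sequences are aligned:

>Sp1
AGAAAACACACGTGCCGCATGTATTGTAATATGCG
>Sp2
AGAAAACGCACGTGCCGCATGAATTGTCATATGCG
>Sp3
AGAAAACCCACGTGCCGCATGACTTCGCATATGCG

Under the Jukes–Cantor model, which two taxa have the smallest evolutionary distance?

Sp1–Sp2: 3/35 differ, p = 0.086, d = 0.091.
Sp1–Sp3: 6/35 differ, p = 0.171, d = 0.195.
Sp2–Sp3: 4/35 differ, p = 0.114, d = 0.124.
The smallest distance is between Sp1 and Sp2.

Sp1 and Sp2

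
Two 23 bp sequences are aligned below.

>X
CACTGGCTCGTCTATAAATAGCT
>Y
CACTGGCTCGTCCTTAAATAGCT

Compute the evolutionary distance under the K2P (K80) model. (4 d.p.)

0.0926

Of 23 sites, 1 differences are transitions and 1 are transversions, so P = 1/23 ≈ 0.043478 and Q = 1/23 ≈ 0.043478.
Under the Kimura two-parameter model, d = −½ ln(1 − 2P − Q) − ¼ ln(1 − 2Q).
1 − 2P − Q = 0.869566, giving −½ ln(0.869566) = 0.069881.
1 − 2Q = 0.913044, giving −¼ ln(0.913044) = 0.022743.
d = 0.069881 + 0.022743 = 0.092624.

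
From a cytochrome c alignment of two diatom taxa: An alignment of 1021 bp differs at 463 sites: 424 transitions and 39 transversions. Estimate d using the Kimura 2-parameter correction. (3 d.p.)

1.035

P = 424/1021 ≈ 0.415279 and Q = 39/1021 ≈ 0.038198.
Under the Kimura two-parameter model, d = −½ ln(1 − 2P − Q) − ¼ ln(1 − 2Q).
1 − 2P − Q = 0.131244, giving −½ ln(0.131244) = 1.015349.
1 − 2Q = 0.923604, giving −¼ ln(0.923604) = 0.019868.
d = 1.015349 + 0.019868 = 1.035217.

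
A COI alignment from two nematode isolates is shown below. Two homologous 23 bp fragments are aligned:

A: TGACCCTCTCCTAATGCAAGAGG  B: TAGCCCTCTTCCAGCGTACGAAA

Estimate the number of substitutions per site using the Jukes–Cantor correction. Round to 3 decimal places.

The sequences differ at 10 of 23 sites (2, 3, 10, 12, 14, 15, 17, 19, 22, 23), so p = 10/23 ≈ 0.434783.
d = −(3/4) ln(1 − 4p/3) = −0.75 ln(1 − 0.579711) = −0.75 ln(0.420289)
  = −0.75 × (-0.866813) = 0.650110 substitutions/site.

0.650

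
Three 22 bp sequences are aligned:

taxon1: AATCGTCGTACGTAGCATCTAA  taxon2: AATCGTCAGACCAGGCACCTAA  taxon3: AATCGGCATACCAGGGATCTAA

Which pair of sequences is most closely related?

taxon1–taxon2: 6/22 differ, p = 0.273, d = 0.339.
taxon1–taxon3: 6/22 differ, p = 0.273, d = 0.339.
taxon2–taxon3: 4/22 differ, p = 0.182, d = 0.208.
The smallest distance is between taxon2 and taxon3.

taxon2 and taxon3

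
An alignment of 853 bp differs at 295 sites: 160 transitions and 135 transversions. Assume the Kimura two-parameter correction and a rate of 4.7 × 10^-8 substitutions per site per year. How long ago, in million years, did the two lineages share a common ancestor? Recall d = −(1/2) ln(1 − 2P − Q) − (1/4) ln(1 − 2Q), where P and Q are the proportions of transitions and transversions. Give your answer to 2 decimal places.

5.07

P = 160/853 ≈ 0.187573 and Q = 135/853 ≈ 0.158265.
Under the Kimura two-parameter model, d = −½ ln(1 − 2P − Q) − ¼ ln(1 − 2Q).
1 − 2P − Q = 0.466589, giving −½ ln(0.466589) = 0.381153.
1 − 2Q = 0.68347, giving −¼ ln(0.68347) = 0.095143.
d = 0.381153 + 0.095143 = 0.476296.
Under a molecular clock d = 2μt, so t = d/(2μ) = 0.476296 / (2 × 4.7 × 10^-8) = 5.07 million years.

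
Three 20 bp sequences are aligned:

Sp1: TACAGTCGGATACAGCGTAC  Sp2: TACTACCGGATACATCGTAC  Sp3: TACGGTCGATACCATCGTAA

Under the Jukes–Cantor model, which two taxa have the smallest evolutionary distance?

Sp1 and Sp2

Sp1–Sp2: 4/20 differ, p = 0.200, d = 0.233.
Sp1–Sp3: 7/20 differ, p = 0.350, d = 0.471.
Sp2–Sp3: 8/20 differ, p = 0.400, d = 0.572.
The smallest distance is between Sp1 and Sp2.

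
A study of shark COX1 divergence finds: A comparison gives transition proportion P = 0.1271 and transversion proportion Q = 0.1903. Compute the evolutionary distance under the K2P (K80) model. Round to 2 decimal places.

Under the Kimura two-parameter model, d = −½ ln(1 − 2P − Q) − ¼ ln(1 − 2Q).
1 − 2P − Q = 0.5555, giving −½ ln(0.5555) = 0.293943.
1 − 2Q = 0.6194, giving −¼ ln(0.6194) = 0.119751.
d = 0.293943 + 0.119751 = 0.413694.

0.41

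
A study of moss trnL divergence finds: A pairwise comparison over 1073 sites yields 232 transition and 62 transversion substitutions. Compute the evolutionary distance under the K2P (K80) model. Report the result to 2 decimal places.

0.37

P = 232/1073 ≈ 0.216216 and Q = 62/1073 ≈ 0.057782.
Under the Kimura two-parameter model, d = −½ ln(1 − 2P − Q) − ¼ ln(1 − 2Q).
1 − 2P − Q = 0.509786, giving −½ ln(0.509786) = 0.336882.
1 − 2Q = 0.884436, giving −¼ ln(0.884436) = 0.030701.
d = 0.336882 + 0.030701 = 0.367583.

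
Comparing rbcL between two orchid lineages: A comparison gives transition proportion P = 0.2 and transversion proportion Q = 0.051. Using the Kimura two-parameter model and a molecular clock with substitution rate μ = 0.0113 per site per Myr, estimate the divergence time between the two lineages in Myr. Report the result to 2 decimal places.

14.46

Under the Kimura two-parameter model, d = −½ ln(1 − 2P − Q) − ¼ ln(1 − 2Q).
1 − 2P − Q = 0.549, giving −½ ln(0.549) = 0.299828.
1 − 2Q = 0.898, giving −¼ ln(0.898) = 0.026896.
d = 0.299828 + 0.026896 = 0.326724.
Under a molecular clock d = 2μt, so t = d/(2μ) = 0.326724 / (2 × 0.0113) = 14.46 Myr.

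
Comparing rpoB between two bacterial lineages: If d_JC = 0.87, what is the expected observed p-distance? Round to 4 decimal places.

0.5149

p = (3/4)(1 − e^(−4d/3)) = 0.75 × (1 − e^(-1.16)) = 0.75 × (1 − 0.313486) = 0.514886.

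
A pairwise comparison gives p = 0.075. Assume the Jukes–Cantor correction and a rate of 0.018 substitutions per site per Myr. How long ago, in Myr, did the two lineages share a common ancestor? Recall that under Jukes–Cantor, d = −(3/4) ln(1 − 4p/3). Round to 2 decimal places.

2.20

d = −(3/4) ln(1 − 4p/3) = −0.75 ln(1 − 0.1) = −0.75 ln(0.9)
  = −0.75 × (-0.105361) = 0.079021 substitutions/site.
Under a molecular clock d = 2μt, so t = d/(2μ) = 0.079021 / (2 × 0.018) = 2.20 Myr.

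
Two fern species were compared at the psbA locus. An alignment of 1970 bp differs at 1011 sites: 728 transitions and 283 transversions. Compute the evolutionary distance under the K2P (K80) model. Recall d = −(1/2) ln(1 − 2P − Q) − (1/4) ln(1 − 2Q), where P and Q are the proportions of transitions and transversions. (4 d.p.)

1.1564

P = 728/1970 ≈ 0.369543 and Q = 283/1970 ≈ 0.143655.
Under the Kimura two-parameter model, d = −½ ln(1 − 2P − Q) − ¼ ln(1 − 2Q).
1 − 2P − Q = 0.117259, giving −½ ln(0.117259) = 1.071685.
1 − 2Q = 0.71269, giving −¼ ln(0.71269) = 0.084677.
d = 1.071685 + 0.084677 = 1.156362.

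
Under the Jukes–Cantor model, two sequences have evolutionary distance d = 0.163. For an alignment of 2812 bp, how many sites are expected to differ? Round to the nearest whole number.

412

Invert JC69: p = (3/4)(1 − e^(−4d/3)) = 0.75 × (1 − e^(-0.217333)) = 0.75 × (1 − 0.804662) = 0.146504.
Expected differing sites = pL ≈ 0.146504 × 2812 = 411.969248 ≈ 412.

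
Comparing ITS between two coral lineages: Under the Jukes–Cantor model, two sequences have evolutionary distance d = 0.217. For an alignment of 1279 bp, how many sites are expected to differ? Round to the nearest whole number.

Invert JC69: p = (3/4)(1 − e^(−4d/3)) = 0.75 × (1 − e^(-0.289333)) = 0.75 × (1 − 0.748763) = 0.188428.
Expected differing sites = pL ≈ 0.188428 × 1279 = 240.999412 ≈ 241.

241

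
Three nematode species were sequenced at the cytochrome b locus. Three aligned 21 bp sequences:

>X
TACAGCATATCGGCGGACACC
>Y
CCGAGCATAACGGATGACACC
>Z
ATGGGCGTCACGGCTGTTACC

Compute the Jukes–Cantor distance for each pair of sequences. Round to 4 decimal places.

X–Y: 6/21 sites differ → p ≈ 0.285714, d = −0.75 ln(1 − 0.380952) = 0.359679 ≈ 0.3597.
X–Z: 10/21 sites differ → p ≈ 0.47619, d = −0.75 ln(1 − 0.63492) = 0.755729 ≈ 0.7557.
Y–Z: 8/21 sites differ → p ≈ 0.380952, d = −0.75 ln(1 − 0.507936) = 0.531860 ≈ 0.5319.

d(X,Y) = 0.3597, d(X,Z) = 0.7557, d(Y,Z) = 0.5319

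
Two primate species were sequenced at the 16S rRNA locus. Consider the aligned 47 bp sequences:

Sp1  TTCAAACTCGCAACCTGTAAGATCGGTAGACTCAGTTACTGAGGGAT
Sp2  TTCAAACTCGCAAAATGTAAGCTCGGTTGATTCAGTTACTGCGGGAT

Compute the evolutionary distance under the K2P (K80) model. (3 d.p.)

Of 47 sites, 1 differences are transitions and 5 are transversions, so P = 1/47 ≈ 0.021277 and Q = 5/47 ≈ 0.106383.
Under the Kimura two-parameter model, d = −½ ln(1 − 2P − Q) − ¼ ln(1 − 2Q).
1 − 2P − Q = 0.851063, giving −½ ln(0.851063) = 0.080635.
1 − 2Q = 0.787234, giving −¼ ln(0.787234) = 0.059807.
d = 0.080635 + 0.059807 = 0.140442.

0.140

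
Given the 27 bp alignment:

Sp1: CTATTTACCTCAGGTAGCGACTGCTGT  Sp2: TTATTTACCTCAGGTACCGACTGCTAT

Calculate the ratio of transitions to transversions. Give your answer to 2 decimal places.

2.00

Transitions are A↔G and C↔T; transversions are all other mismatches.
Transitions: 2. Transversions: 1.
R = 2/1 = 2.00.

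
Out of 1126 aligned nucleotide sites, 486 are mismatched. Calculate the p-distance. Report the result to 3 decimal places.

0.432

p = 486/1126 = 0.431616… ≈ 0.432 (to 3 d.p.).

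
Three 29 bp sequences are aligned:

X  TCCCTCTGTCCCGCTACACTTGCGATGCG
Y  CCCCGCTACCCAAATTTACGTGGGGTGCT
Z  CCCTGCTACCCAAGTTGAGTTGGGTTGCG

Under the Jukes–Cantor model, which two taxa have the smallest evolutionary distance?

X–Y: 13/29 differ, p = 0.448, d = 0.683.
X–Z: 13/29 differ, p = 0.448, d = 0.683.
Y–Z: 7/29 differ, p = 0.241, d = 0.291.
The smallest distance is between Y and Z.

Y and Z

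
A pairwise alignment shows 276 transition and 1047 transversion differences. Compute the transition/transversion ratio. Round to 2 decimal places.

0.26

R = 276/1047 = 0.263610… ≈ 0.26 (to 2 d.p.).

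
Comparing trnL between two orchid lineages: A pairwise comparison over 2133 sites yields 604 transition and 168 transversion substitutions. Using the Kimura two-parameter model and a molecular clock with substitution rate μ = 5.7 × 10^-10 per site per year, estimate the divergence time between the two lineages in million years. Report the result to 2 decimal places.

491.94

P = 604/2133 ≈ 0.283169 and Q = 168/2133 ≈ 0.078762.
Under the Kimura two-parameter model, d = −½ ln(1 − 2P − Q) − ¼ ln(1 − 2Q).
1 − 2P − Q = 0.3549, giving −½ ln(0.3549) = 0.517960.
1 − 2Q = 0.842476, giving −¼ ln(0.842476) = 0.042853.
d = 0.517960 + 0.042853 = 0.560813.
Under a molecular clock d = 2μt, so t = d/(2μ) = 0.560813 / (2 × 5.7 × 10^-10) = 491.94 million years.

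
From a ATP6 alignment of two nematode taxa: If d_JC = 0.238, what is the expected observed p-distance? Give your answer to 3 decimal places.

0.204

p = (3/4)(1 − e^(−4d/3)) = 0.75 × (1 − e^(-0.317333)) = 0.75 × (1 − 0.728088) = 0.203934.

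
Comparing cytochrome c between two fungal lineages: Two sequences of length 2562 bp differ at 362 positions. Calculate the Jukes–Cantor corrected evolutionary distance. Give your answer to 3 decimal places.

0.157

p = 362/2562 ≈ 0.141296.
d = −(3/4) ln(1 − 4p/3) = −0.75 ln(1 − 0.188395) = −0.75 ln(0.811605)
  = −0.75 × (-0.208742) = 0.156557 substitutions/site.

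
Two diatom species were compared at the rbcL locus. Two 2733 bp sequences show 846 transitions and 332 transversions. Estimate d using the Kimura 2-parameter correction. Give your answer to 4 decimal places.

0.7442

P = 846/2733 ≈ 0.30955 and Q = 332/2733 ≈ 0.121478.
Under the Kimura two-parameter model, d = −½ ln(1 − 2P − Q) − ¼ ln(1 − 2Q).
1 − 2P − Q = 0.259422, giving −½ ln(0.259422) = 0.674650.
1 − 2Q = 0.757044, giving −¼ ln(0.757044) = 0.069583.
d = 0.674650 + 0.069583 = 0.744233.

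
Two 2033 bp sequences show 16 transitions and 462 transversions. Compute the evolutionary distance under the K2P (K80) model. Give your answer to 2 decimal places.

0.29

P = 16/2033 ≈ 0.00787 and Q = 462/2033 ≈ 0.22725.
Under the Kimura two-parameter model, d = −½ ln(1 − 2P − Q) − ¼ ln(1 − 2Q).
1 − 2P − Q = 0.75701, giving −½ ln(0.75701) = 0.139189.
1 − 2Q = 0.5455, giving −¼ ln(0.5455) = 0.151513.
d = 0.139189 + 0.151513 = 0.290702.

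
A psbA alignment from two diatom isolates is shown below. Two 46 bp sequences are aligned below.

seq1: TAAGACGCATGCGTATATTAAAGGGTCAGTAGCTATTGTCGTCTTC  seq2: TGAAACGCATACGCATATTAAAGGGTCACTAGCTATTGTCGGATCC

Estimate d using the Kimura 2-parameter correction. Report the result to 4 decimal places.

0.2010

Of 46 sites, 5 differences are transitions and 3 are transversions, so P = 5/46 ≈ 0.108696 and Q = 3/46 ≈ 0.065217.
Under the Kimura two-parameter model, d = −½ ln(1 − 2P − Q) − ¼ ln(1 − 2Q).
1 − 2P − Q = 0.717391, giving −½ ln(0.717391) = 0.166067.
1 − 2Q = 0.869566, giving −¼ ln(0.869566) = 0.034940.
d = 0.166067 + 0.034940 = 0.201007.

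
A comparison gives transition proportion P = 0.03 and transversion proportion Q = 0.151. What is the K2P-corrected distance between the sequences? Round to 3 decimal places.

Under the Kimura two-parameter model, d = −½ ln(1 − 2P − Q) − ¼ ln(1 − 2Q).
1 − 2P − Q = 0.789, giving −½ ln(0.789) = 0.118494.
1 − 2Q = 0.698, giving −¼ ln(0.698) = 0.089884.
d = 0.118494 + 0.089884 = 0.208378.

0.208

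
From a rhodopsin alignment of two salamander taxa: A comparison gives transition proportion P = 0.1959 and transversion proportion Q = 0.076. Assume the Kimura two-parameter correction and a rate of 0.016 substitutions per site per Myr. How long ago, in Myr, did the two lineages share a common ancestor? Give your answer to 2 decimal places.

Under the Kimura two-parameter model, d = −½ ln(1 − 2P − Q) − ¼ ln(1 − 2Q).
1 − 2P − Q = 0.5322, giving −½ ln(0.5322) = 0.315368.
1 − 2Q = 0.848, giving −¼ ln(0.848) = 0.041219.
d = 0.315368 + 0.041219 = 0.356587.
Under a molecular clock d = 2μt, so t = d/(2μ) = 0.356587 / (2 × 0.016) = 11.14 Myr.

11.14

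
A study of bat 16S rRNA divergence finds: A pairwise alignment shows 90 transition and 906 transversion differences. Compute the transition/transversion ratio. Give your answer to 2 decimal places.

R = 90/906 = 0.099337… ≈ 0.10 (to 2 d.p.).

0.10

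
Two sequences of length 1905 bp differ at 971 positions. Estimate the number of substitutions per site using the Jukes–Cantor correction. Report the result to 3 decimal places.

0.854

p = 971/1905 ≈ 0.509711.
d = −(3/4) ln(1 − 4p/3) = −0.75 ln(1 − 0.679615) = −0.75 ln(0.320385)
  = −0.75 × (-1.138232) = 0.853674 substitutions/site.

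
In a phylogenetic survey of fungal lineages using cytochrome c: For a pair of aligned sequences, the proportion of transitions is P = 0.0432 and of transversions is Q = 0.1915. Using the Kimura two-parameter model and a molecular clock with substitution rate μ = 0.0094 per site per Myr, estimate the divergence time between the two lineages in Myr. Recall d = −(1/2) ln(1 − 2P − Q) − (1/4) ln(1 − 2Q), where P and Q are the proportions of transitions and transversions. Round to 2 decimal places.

Under the Kimura two-parameter model, d = −½ ln(1 − 2P − Q) − ¼ ln(1 − 2Q).
1 − 2P − Q = 0.7221, giving −½ ln(0.7221) = 0.162796.
1 − 2Q = 0.617, giving −¼ ln(0.617) = 0.120722.
d = 0.162796 + 0.120722 = 0.283518.
Under a molecular clock d = 2μt, so t = d/(2μ) = 0.283518 / (2 × 0.0094) = 15.08 Myr.

15.08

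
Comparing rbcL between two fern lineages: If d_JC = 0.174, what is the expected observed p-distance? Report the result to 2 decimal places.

p = (3/4)(1 − e^(−4d/3)) = 0.75 × (1 − e^(-0.232)) = 0.75 × (1 − 0.792946) = 0.155291.

0.16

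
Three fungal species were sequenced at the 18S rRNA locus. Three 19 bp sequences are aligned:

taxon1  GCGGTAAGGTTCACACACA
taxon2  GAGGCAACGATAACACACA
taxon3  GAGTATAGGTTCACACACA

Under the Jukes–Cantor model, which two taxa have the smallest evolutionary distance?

taxon1 and taxon3

taxon1–taxon2: 5/19 differ, p = 0.263, d = 0.324.
taxon1–taxon3: 4/19 differ, p = 0.211, d = 0.247.
taxon2–taxon3: 6/19 differ, p = 0.316, d = 0.410.
The smallest distance is between taxon1 and taxon3.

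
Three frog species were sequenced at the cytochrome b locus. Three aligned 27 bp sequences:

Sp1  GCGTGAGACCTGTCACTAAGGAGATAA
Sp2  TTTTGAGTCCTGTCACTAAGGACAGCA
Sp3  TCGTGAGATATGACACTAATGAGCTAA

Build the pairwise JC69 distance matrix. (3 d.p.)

d(Sp1,Sp2) = 0.318, d(Sp1,Sp3) = 0.264, d(Sp2,Sp3) = 0.588

Sp1–Sp2: 7/27 sites differ → p ≈ 0.259259, d = −0.75 ln(1 − 0.345679) = 0.318118 ≈ 0.318.
Sp1–Sp3: 6/27 sites differ → p ≈ 0.222222, d = −0.75 ln(1 − 0.296296) = 0.263548 ≈ 0.264.
Sp2–Sp3: 11/27 sites differ → p ≈ 0.407407, d = −0.75 ln(1 − 0.543209) = 0.587647 ≈ 0.588.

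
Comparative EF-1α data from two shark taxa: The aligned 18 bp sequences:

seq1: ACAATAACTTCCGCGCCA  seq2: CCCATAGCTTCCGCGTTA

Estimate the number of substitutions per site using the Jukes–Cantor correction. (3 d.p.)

0.347

The sequences differ at 5 of 18 sites (1, 3, 7, 16, 17), so p = 5/18 ≈ 0.277778.
d = −(3/4) ln(1 − 4p/3) = −0.75 ln(1 − 0.370371) = −0.75 ln(0.629629)
  = −0.75 × (-0.462625) = 0.346969 substitutions/site.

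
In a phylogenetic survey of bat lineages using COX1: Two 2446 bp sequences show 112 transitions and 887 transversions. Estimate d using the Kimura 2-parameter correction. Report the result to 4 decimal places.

0.6257

P = 112/2446 ≈ 0.045789 and Q = 887/2446 ≈ 0.362633.
Under the Kimura two-parameter model, d = −½ ln(1 − 2P − Q) − ¼ ln(1 − 2Q).
1 − 2P − Q = 0.545789, giving −½ ln(0.545789) = 0.302761.
1 − 2Q = 0.274734, giving −¼ ln(0.274734) = 0.322988.
d = 0.302761 + 0.322988 = 0.625749.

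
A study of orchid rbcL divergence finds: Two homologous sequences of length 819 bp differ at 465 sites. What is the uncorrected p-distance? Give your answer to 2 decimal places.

0.57

p = 465/819 = 0.567765… ≈ 0.57 (to 2 d.p.).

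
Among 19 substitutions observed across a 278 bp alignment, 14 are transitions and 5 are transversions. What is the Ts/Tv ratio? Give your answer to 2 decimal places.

R = 14/5 = 2.80.

2.80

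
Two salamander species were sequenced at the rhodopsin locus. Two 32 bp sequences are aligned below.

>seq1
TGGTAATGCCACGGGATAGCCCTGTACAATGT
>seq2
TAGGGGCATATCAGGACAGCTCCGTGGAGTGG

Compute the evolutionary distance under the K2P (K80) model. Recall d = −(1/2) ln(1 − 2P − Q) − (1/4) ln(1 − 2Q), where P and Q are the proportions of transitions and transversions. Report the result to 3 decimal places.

Of 32 sites, 12 differences are transitions and 5 are transversions, so P = 12/32 = 0.375 and Q = 5/32 = 0.15625.
Under the Kimura two-parameter model, d = −½ ln(1 − 2P − Q) − ¼ ln(1 − 2Q).
1 − 2P − Q = 0.09375, giving −½ ln(0.09375) = 1.183562.
1 − 2Q = 0.6875, giving −¼ ln(0.6875) = 0.093673.
d = 1.183562 + 0.093673 = 1.277235.

1.277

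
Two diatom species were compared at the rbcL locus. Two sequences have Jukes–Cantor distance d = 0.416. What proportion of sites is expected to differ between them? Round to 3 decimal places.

0.319

p = (3/4)(1 − e^(−4d/3)) = 0.75 × (1 − e^(-0.554667)) = 0.75 × (1 − 0.574263) = 0.319303.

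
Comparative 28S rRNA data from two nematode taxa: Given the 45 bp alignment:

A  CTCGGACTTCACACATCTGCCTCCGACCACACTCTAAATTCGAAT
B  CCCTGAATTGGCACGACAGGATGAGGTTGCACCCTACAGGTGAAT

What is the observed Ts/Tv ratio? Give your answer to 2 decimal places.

Transitions are A↔G and C↔T; transversions are all other mismatches.
Transitions: 9. Transversions: 12.
R = 9/12 = 0.75.

0.75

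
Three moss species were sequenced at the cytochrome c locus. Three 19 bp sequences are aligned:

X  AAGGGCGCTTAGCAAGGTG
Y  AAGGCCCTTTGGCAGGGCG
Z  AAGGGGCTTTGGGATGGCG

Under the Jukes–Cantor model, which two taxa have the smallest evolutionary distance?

Y and Z

X–Y: 6/19 differ, p = 0.316, d = 0.410.
X–Z: 7/19 differ, p = 0.368, d = 0.507.
Y–Z: 4/19 differ, p = 0.211, d = 0.247.
The smallest distance is between Y and Z.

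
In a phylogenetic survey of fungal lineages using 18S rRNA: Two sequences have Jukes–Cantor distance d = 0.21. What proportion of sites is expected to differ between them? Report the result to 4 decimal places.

p = (3/4)(1 − e^(−4d/3)) = 0.75 × (1 − e^(-0.28)) = 0.75 × (1 − 0.755784) = 0.183162.

0.1832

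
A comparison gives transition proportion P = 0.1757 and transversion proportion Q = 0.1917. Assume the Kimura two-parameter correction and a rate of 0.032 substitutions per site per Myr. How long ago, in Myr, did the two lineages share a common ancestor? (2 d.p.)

Under the Kimura two-parameter model, d = −½ ln(1 − 2P − Q) − ¼ ln(1 − 2Q).
1 − 2P − Q = 0.4569, giving −½ ln(0.4569) = 0.391645.
1 − 2Q = 0.6166, giving −¼ ln(0.6166) = 0.120884.
d = 0.391645 + 0.120884 = 0.512529.
Under a molecular clock d = 2μt, so t = d/(2μ) = 0.512529 / (2 × 0.032) = 8.01 Myr.

8.01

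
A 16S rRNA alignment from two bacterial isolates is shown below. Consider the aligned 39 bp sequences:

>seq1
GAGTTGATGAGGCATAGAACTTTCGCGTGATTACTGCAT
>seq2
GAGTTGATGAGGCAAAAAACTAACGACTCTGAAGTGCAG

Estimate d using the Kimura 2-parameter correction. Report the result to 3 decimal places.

Of 39 sites, 1 differences are transitions and 11 are transversions, so P = 1/39 ≈ 0.025641 and Q = 11/39 ≈ 0.282051.
Under the Kimura two-parameter model, d = −½ ln(1 − 2P − Q) − ¼ ln(1 − 2Q).
1 − 2P − Q = 0.666667, giving −½ ln(0.666667) = 0.202732.
1 − 2Q = 0.435898, giving −¼ ln(0.435898) = 0.207587.
d = 0.202732 + 0.207587 = 0.410319.

0.410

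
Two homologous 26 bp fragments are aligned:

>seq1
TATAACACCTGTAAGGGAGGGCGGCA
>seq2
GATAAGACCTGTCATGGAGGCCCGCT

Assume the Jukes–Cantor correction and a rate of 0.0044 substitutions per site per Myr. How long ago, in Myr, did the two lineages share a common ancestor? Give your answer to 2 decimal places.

The sequences differ at 7 of 26 sites (1, 6, 13, 15, 21, 23, 26), so p = 7/26 ≈ 0.269231.
d = −(3/4) ln(1 − 4p/3) = −0.75 ln(1 − 0.358975) = −0.75 ln(0.641025)
  = −0.75 × (-0.444687) = 0.333515 substitutions/site.
Under a molecular clock d = 2μt, so t = d/(2μ) = 0.333515 / (2 × 0.0044) = 37.90 Myr.

37.90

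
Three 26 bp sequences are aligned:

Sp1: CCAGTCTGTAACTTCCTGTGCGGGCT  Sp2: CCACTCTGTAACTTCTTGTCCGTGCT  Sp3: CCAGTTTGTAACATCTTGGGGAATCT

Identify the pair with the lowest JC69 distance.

Sp1 and Sp2

Sp1–Sp2: 4/26 differ, p = 0.154, d = 0.172.
Sp1–Sp3: 8/26 differ, p = 0.308, d = 0.396.
Sp2–Sp3: 9/26 differ, p = 0.346, d = 0.464.
The smallest distance is between Sp1 and Sp2.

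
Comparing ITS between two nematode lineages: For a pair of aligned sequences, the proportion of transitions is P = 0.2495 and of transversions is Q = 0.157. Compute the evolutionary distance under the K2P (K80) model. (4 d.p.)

Under the Kimura two-parameter model, d = −½ ln(1 − 2P − Q) − ¼ ln(1 − 2Q).
1 − 2P − Q = 0.344, giving −½ ln(0.344) = 0.533557.
1 − 2Q = 0.686, giving −¼ ln(0.686) = 0.094219.
d = 0.533557 + 0.094219 = 0.627776.

0.6278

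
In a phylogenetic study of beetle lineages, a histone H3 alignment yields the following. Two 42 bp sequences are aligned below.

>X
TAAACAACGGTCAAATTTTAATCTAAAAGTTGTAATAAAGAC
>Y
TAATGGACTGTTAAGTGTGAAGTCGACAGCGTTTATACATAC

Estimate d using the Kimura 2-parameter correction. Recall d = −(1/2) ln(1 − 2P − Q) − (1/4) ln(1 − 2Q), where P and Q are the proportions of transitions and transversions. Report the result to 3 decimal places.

0.694

Of 42 sites, 7 differences are transitions and 12 are transversions, so P = 7/42 ≈ 0.166667 and Q = 12/42 ≈ 0.285714.
Under the Kimura two-parameter model, d = −½ ln(1 − 2P − Q) − ¼ ln(1 − 2Q).
1 − 2P − Q = 0.380952, giving −½ ln(0.380952) = 0.482541.
1 − 2Q = 0.428572, giving −¼ ln(0.428572) = 0.211824.
d = 0.482541 + 0.211824 = 0.694365.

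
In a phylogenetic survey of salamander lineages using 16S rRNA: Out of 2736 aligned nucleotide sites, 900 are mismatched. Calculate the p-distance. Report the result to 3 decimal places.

0.329

p = 900/2736 = 0.328947… ≈ 0.329 (to 3 d.p.).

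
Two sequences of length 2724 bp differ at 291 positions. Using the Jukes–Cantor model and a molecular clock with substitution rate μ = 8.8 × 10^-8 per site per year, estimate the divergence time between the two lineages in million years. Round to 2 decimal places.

0.65

p = 291/2724 ≈ 0.106828.
d = −(3/4) ln(1 − 4p/3) = −0.75 ln(1 − 0.142437) = −0.75 ln(0.857563)
  = −0.75 × (-0.153661) = 0.115246 substitutions/site.
Under a molecular clock d = 2μt, so t = d/(2μ) = 0.115246 / (2 × 8.8 × 10^-8) = 0.65 million years.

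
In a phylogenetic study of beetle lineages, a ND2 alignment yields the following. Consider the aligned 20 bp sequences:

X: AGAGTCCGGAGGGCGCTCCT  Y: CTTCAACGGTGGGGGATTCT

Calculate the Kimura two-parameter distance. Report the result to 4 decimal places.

Of 20 sites, 1 differences are transitions and 9 are transversions, so P = 1/20 = 0.05 and Q = 9/20 = 0.45.
Under the Kimura two-parameter model, d = −½ ln(1 − 2P − Q) − ¼ ln(1 − 2Q).
1 − 2P − Q = 0.45, giving −½ ln(0.45) = 0.399254.
1 − 2Q = 0.1, giving −¼ ln(0.1) = 0.575646.
d = 0.399254 + 0.575646 = 0.974900.

0.9749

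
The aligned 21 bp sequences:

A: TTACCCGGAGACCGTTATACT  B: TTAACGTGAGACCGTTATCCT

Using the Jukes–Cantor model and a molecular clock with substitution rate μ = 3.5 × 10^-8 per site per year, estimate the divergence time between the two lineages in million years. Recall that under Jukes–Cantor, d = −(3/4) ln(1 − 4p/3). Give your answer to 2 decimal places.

3.14

The sequences differ at 4 of 21 sites (4, 6, 7, 19), so p = 4/21 ≈ 0.190476.
d = −(3/4) ln(1 − 4p/3) = −0.75 ln(1 − 0.253968) = −0.75 ln(0.746032)
  = −0.75 × (-0.292987) = 0.219740 substitutions/site.
Under a molecular clock d = 2μt, so t = d/(2μ) = 0.219740 / (2 × 3.5 × 10^-8) = 3.14 million years.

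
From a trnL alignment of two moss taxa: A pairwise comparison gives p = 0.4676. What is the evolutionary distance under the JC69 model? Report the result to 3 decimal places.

d = −(3/4) ln(1 − 4p/3) = −0.75 ln(1 − 0.623467) = −0.75 ln(0.376533)
  = −0.75 × (-0.976750) = 0.732563 substitutions/site.

0.733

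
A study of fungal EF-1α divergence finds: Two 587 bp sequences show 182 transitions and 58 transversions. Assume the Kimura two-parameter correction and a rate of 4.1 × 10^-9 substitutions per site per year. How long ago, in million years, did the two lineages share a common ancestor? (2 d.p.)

P = 182/587 ≈ 0.310051 and Q = 58/587 ≈ 0.098807.
Under the Kimura two-parameter model, d = −½ ln(1 − 2P − Q) − ¼ ln(1 − 2Q).
1 − 2P − Q = 0.281091, giving −½ ln(0.281091) = 0.634538.
1 − 2Q = 0.802386, giving −¼ ln(0.802386) = 0.055041.
d = 0.634538 + 0.055041 = 0.689579.
Under a molecular clock d = 2μt, so t = d/(2μ) = 0.689579 / (2 × 4.1 × 10^-9) = 84.10 million years.

84.10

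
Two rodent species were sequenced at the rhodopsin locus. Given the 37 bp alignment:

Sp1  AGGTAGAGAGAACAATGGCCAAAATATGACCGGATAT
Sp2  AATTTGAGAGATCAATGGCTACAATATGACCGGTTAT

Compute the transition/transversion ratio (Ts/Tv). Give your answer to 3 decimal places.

Transitions are A↔G and C↔T; transversions are all other mismatches.
Transitions: 2. Transversions: 5.
R = 2/5 = 0.400.

0.400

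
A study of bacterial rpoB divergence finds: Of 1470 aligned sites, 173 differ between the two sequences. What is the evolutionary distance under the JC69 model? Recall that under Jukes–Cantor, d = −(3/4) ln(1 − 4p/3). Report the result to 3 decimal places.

0.128

p = 173/1470 ≈ 0.117687.
d = −(3/4) ln(1 − 4p/3) = −0.75 ln(1 − 0.156916) = −0.75 ln(0.843084)
  = −0.75 × (-0.170689) = 0.128017 substitutions/site.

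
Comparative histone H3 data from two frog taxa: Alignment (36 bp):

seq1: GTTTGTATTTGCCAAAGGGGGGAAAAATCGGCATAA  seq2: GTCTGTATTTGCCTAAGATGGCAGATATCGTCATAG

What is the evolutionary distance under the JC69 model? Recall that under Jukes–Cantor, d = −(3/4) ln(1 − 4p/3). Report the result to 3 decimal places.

The sequences differ at 9 of 36 sites (3, 14, 18, 19, 22, 24, 26, 31, 36), so p = 9/36 = 0.25.
d = −(3/4) ln(1 − 4p/3) = −0.75 ln(1 − 0.333333) = −0.75 ln(0.666667)
  = −0.75 × (-0.405465) = 0.304099 substitutions/site.

0.304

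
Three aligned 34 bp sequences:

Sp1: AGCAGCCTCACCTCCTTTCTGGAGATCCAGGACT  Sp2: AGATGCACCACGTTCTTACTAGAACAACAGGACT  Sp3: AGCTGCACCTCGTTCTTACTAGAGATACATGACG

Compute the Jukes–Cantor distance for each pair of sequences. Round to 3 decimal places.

d(Sp1,Sp2) = 0.477, d(Sp1,Sp3) = 0.423, d(Sp2,Sp3) = 0.241

Sp1–Sp2: 12/34 sites differ → p ≈ 0.352941, d = −0.75 ln(1 − 0.470588) = 0.476991 ≈ 0.477.
Sp1–Sp3: 11/34 sites differ → p ≈ 0.323529, d = −0.75 ln(1 − 0.431372) = 0.423397 ≈ 0.423.
Sp2–Sp3: 7/34 sites differ → p ≈ 0.205882, d = −0.75 ln(1 − 0.274509) = 0.240680 ≈ 0.241.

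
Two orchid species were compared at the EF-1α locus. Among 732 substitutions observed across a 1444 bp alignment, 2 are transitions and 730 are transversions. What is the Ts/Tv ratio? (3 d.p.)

0.003

R = 2/730 = 0.002739… ≈ 0.003 (to 3 d.p.).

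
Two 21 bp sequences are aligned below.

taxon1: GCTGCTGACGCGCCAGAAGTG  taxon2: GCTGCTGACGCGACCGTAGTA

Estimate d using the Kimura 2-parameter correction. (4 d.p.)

0.2201

Of 21 sites, 1 differences are transitions and 3 are transversions, so P = 1/21 ≈ 0.047619 and Q = 3/21 ≈ 0.142857.
Under the Kimura two-parameter model, d = −½ ln(1 − 2P − Q) − ¼ ln(1 − 2Q).
1 − 2P − Q = 0.761905, giving −½ ln(0.761905) = 0.135967.
1 − 2Q = 0.714286, giving −¼ ln(0.714286) = 0.084118.
d = 0.135967 + 0.084118 = 0.220085.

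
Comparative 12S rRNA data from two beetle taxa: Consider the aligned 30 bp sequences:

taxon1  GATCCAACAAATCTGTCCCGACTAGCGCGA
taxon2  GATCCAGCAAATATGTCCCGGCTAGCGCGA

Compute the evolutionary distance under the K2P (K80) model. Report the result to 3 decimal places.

0.108

Of 30 sites, 2 differences are transitions and 1 are transversions, so P = 2/30 ≈ 0.066667 and Q = 1/30 ≈ 0.033333.
Under the Kimura two-parameter model, d = −½ ln(1 − 2P − Q) − ¼ ln(1 − 2Q).
1 − 2P − Q = 0.833333, giving −½ ln(0.833333) = 0.091161.
1 − 2Q = 0.933334, giving −¼ ln(0.933334) = 0.017248.
d = 0.091161 + 0.017248 = 0.108409.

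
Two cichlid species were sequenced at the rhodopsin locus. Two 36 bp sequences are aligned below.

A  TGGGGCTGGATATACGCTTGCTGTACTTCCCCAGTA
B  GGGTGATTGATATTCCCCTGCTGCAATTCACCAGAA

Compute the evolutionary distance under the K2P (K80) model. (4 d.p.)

Of 36 sites, 2 differences are transitions and 9 are transversions, so P = 2/36 ≈ 0.055556 and Q = 9/36 = 0.25.
Under the Kimura two-parameter model, d = −½ ln(1 − 2P − Q) − ¼ ln(1 − 2Q).
1 − 2P − Q = 0.638888, giving −½ ln(0.638888) = 0.224013.
1 − 2Q = 0.5, giving −¼ ln(0.5) = 0.173287.
d = 0.224013 + 0.173287 = 0.397300.

0.3973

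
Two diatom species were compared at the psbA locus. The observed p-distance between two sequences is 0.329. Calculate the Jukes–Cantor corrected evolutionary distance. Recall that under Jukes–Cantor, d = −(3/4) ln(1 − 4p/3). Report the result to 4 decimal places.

d = −(3/4) ln(1 − 4p/3) = −0.75 ln(1 − 0.438667) = −0.75 ln(0.561333)
  = −0.75 × (-0.577441) = 0.433081 substitutions/site.

0.4331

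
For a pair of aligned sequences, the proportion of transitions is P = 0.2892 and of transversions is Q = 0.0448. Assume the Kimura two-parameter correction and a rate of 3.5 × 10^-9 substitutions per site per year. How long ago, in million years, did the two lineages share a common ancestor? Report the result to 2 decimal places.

Under the Kimura two-parameter model, d = −½ ln(1 − 2P − Q) − ¼ ln(1 − 2Q).
1 − 2P − Q = 0.3768, giving −½ ln(0.3768) = 0.488020.
1 − 2Q = 0.9104, giving −¼ ln(0.9104) = 0.023468.
d = 0.488020 + 0.023468 = 0.511488.
Under a molecular clock d = 2μt, so t = d/(2μ) = 0.511488 / (2 × 3.5 × 10^-9) = 73.07 million years.

73.07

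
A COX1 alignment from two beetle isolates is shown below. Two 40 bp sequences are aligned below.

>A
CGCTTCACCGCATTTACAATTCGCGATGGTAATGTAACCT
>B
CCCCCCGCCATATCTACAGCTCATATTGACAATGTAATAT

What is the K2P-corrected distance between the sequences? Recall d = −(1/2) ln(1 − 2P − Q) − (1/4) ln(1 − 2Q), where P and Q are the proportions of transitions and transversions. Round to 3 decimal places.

Of 40 sites, 14 differences are transitions and 3 are transversions, so P = 14/40 = 0.35 and Q = 3/40 = 0.075.
Under the Kimura two-parameter model, d = −½ ln(1 − 2P − Q) − ¼ ln(1 − 2Q).
1 − 2P − Q = 0.225, giving −½ ln(0.225) = 0.745827.
1 − 2Q = 0.85, giving −¼ ln(0.85) = 0.040630.
d = 0.745827 + 0.040630 = 0.786457.

0.786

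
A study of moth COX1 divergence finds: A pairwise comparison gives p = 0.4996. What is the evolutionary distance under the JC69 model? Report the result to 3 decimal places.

d = −(3/4) ln(1 − 4p/3) = −0.75 ln(1 − 0.666133) = −0.75 ln(0.333867)
  = −0.75 × (-1.097013) = 0.822760 substitutions/site.

0.823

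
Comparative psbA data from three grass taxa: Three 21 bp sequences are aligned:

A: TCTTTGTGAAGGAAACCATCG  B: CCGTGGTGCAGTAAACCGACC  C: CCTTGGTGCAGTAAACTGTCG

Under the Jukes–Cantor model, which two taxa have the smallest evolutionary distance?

A–B: 8/21 differ, p = 0.381, d = 0.532.
A–C: 6/21 differ, p = 0.286, d = 0.360.
B–C: 4/21 differ, p = 0.190, d = 0.220.
The smallest distance is between B and C.

B and C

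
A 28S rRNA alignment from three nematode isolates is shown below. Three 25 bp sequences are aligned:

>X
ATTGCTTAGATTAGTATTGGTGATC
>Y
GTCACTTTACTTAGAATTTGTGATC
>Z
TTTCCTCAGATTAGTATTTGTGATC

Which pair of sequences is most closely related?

X and Z

X–Y: 8/25 differ, p = 0.320, d = 0.417.
X–Z: 4/25 differ, p = 0.160, d = 0.180.
Y–Z: 8/25 differ, p = 0.320, d = 0.417.
The smallest distance is between X and Z.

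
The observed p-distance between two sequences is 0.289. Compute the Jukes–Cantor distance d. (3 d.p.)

0.365

d = −(3/4) ln(1 − 4p/3) = −0.75 ln(1 − 0.385333) = −0.75 ln(0.614667)
  = −0.75 × (-0.486675) = 0.365006 substitutions/site.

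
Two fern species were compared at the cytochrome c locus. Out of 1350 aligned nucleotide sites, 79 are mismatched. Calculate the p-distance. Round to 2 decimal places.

0.06

p = 79/1350 = 0.058518… ≈ 0.06 (to 2 d.p.).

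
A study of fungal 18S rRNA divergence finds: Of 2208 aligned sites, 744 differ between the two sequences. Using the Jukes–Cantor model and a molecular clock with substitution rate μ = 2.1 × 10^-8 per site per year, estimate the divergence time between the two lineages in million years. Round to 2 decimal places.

10.65

p = 744/2208 ≈ 0.336957.
d = −(3/4) ln(1 − 4p/3) = −0.75 ln(1 − 0.449276) = −0.75 ln(0.550724)
  = −0.75 × (-0.596522) = 0.447392 substitutions/site.
Under a molecular clock d = 2μt, so t = d/(2μ) = 0.447392 / (2 × 2.1 × 10^-8) = 10.65 million years.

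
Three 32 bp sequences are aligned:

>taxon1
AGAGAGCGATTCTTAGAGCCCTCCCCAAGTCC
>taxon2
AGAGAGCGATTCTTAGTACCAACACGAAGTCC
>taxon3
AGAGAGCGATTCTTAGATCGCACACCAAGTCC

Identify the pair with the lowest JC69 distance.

taxon1 and taxon3

taxon1–taxon2: 6/32 differ, p = 0.188, d = 0.216.
taxon1–taxon3: 4/32 differ, p = 0.125, d = 0.137.
taxon2–taxon3: 5/32 differ, p = 0.156, d = 0.175.
The smallest distance is between taxon1 and taxon3.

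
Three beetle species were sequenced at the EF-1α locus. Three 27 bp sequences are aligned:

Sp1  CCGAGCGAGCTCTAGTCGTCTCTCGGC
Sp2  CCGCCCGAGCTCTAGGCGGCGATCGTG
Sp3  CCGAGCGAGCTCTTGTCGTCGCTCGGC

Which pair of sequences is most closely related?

Sp1–Sp2: 8/27 differ, p = 0.296, d = 0.377.
Sp1–Sp3: 2/27 differ, p = 0.074, d = 0.078.
Sp2–Sp3: 8/27 differ, p = 0.296, d = 0.377.
The smallest distance is between Sp1 and Sp3.

Sp1 and Sp3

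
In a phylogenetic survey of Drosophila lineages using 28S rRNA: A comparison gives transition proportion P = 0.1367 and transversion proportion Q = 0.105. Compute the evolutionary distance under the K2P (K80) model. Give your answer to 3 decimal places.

Under the Kimura two-parameter model, d = −½ ln(1 − 2P − Q) − ¼ ln(1 − 2Q).
1 − 2P − Q = 0.6216, giving −½ ln(0.6216) = 0.237729.
1 − 2Q = 0.79, giving −¼ ln(0.79) = 0.058931.
d = 0.237729 + 0.058931 = 0.296660.

0.297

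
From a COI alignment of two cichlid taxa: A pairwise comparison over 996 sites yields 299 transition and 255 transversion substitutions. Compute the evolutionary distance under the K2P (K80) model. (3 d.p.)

1.150

P = 299/996 ≈ 0.300201 and Q = 255/996 ≈ 0.256024.
Under the Kimura two-parameter model, d = −½ ln(1 − 2P − Q) − ¼ ln(1 − 2Q).
1 − 2P − Q = 0.143574, giving −½ ln(0.143574) = 0.970452.
1 − 2Q = 0.487952, giving −¼ ln(0.487952) = 0.179385.
d = 0.970452 + 0.179385 = 1.149837.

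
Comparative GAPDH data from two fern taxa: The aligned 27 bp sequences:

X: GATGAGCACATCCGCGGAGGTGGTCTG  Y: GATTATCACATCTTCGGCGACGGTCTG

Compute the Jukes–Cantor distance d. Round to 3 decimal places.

The sequences differ at 7 of 27 sites (4, 6, 13, 14, 18, 20, 21), so p = 7/27 ≈ 0.259259.
d = −(3/4) ln(1 − 4p/3) = −0.75 ln(1 − 0.345679) = −0.75 ln(0.654321)
  = −0.75 × (-0.424157) = 0.318118 substitutions/site.

0.318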